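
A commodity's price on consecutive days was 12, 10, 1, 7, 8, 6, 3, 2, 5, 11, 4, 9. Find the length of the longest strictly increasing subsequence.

Track the smallest tail for each achievable length (strict):
12 → extends → [12]
10 → replaces 12 → [10]
1 → replaces 10 → [1]
7 → extends → [1, 7]
8 → extends → [1, 7, 8]
6 → replaces 7 → [1, 6, 8]
3 → replaces 6 → [1, 3, 8]
2 → replaces 3 → [1, 2, 8]
5 → replaces 8 → [1, 2, 5]
11 → extends → [1, 2, 5, 11]
4 → replaces 5 → [1, 2, 4, 11]
9 → replaces 11 → [1, 2, 4, 9]
Four tails, so the longest strictly increasing subsequence has length 4 (e.g. 1, 7, 8, 11).

4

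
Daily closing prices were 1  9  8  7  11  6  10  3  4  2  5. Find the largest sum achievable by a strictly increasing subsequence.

Let S[i] be the best sum of a strictly increasing subsequence ending at i:
i:      1  2  3  4  5  6  7  8  9 10 11
a[i]:   1  9  8  7 11  6 10  3  4  2  5
S:      1 10  9  8 21  7 20  4  8  3 13
Maximum is 21 (e.g. 1 + 9 + 11).

21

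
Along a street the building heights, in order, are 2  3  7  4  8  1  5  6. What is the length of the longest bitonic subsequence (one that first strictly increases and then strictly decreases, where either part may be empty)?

inc[i] = longest strictly increasing subsequence ending at i; dec[i] = longest strictly decreasing subsequence starting at i:
i:     1 2 3 4 5 6 7 8
a[i]:  2 3 7 4 8 1 5 6
inc:   1 2 3 3 4 1 4 5
dec:   2 2 3 2 2 1 1 1
Best peak at i=3 (value 7): inc=3, dec=3, length 3+3−1 = 5.

5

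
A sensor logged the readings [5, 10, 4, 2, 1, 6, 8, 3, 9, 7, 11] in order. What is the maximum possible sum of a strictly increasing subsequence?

Let S[i] be the best sum of a strictly increasing subsequence ending at i:
i:      1  2  3  4  5  6  7  8  9 10 11
a[i]:   5 10  4  2  1  6  8  3  9  7 11
S:      5 15  4  2  1 11 19  5 28 18 39
Maximum is 39 (e.g. 5 + 6 + 8 + 9 + 11).

39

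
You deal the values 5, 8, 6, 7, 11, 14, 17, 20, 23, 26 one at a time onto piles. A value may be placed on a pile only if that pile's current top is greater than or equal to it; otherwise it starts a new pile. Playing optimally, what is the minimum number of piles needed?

9

The minimum number of non-increasing subsequences covering a sequence equals the length of its longest strictly increasing subsequence.
LIS length is 9 (e.g. 5, 6, 7, 11, 14, 17, 20, 23, 26), so 9 piles are needed.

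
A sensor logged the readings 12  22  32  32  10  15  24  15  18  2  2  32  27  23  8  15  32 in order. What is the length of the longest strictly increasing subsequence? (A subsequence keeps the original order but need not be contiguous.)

5

Track the smallest tail for each achievable length (strict):
12 → extends → [12]
22 → extends → [12, 22]
32 → extends → [12, 22, 32]
32 → already a tail → [12, 22, 32]
10 → replaces 12 → [10, 22, 32]
15 → replaces 22 → [10, 15, 32]
24 → replaces 32 → [10, 15, 24]
15 → already a tail → [10, 15, 24]
18 → replaces 24 → [10, 15, 18]
2 → replaces 10 → [2, 15, 18]
2 → already a tail → [2, 15, 18]
32 → extends → [2, 15, 18, 32]
27 → replaces 32 → [2, 15, 18, 27]
23 → replaces 27 → [2, 15, 18, 23]
8 → replaces 15 → [2, 8, 18, 23]
15 → replaces 18 → [2, 8, 15, 23]
32 → extends → [2, 8, 15, 23, 32]
Five tails, so the longest strictly increasing subsequence has length 5 (e.g. 12, 22, 24, 27, 32).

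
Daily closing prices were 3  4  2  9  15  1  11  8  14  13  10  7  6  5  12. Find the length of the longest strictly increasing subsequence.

5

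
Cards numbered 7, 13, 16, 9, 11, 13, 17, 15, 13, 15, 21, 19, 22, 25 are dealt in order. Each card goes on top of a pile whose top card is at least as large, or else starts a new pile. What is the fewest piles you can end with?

8

Place each on the leftmost legal pile:
7 → new pile 1 (tops now [7])
13 → new pile 2 (tops now [7, 13])
16 → new pile 3 (tops now [7, 13, 16])
9 → pile 2 (tops now [7, 9, 16])
11 → pile 3 (tops now [7, 9, 11])
13 → new pile 4 (tops now [7, 9, 11, 13])
17 → new pile 5 (tops now [7, 9, 11, 13, 17])
15 → pile 5 (tops now [7, 9, 11, 13, 15])
13 → pile 4 (tops now [7, 9, 11, 13, 15])
15 → pile 5 (tops now [7, 9, 11, 13, 15])
21 → new pile 6 (tops now [7, 9, 11, 13, 15, 21])
19 → pile 6 (tops now [7, 9, 11, 13, 15, 19])
22 → new pile 7 (tops now [7, 9, 11, 13, 15, 19, 22])
25 → new pile 8 (tops now [7, 9, 11, 13, 15, 19, 22, 25])
Eight piles.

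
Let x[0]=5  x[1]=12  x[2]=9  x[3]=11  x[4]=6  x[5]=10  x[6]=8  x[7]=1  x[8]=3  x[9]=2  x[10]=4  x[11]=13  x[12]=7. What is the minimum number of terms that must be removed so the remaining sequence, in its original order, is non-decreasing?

Fewest deletions = n − (longest non-decreasing subsequence).
i:      0  1  2  3  4  5  6  7  8  9 10 11 12
x[i]:   5 12  9 11  6 10  8  1  3  2  4 13  7
dp:     1  2  2  3  2  3  3  1  2  2  3  4  4
max dp = 4, so deletions = 13 − 4 = 9.

9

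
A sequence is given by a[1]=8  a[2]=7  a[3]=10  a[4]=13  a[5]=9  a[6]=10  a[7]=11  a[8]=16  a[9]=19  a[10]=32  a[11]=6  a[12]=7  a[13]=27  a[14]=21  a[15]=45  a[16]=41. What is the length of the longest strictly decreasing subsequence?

3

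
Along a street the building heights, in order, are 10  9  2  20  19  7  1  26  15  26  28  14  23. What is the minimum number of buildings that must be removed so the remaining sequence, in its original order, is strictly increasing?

Fewest deletions = n − (longest strictly increasing subsequence).
i:      1  2  3  4  5  6  7  8  9 10 11 12 13
a[i]:  10  9  2 20 19  7  1 26 15 26 28 14 23
dp:     1  1  1  2  2  2  1  3  3  4  5  3  4
max dp = 5, so deletions = 13 − 5 = 8.

8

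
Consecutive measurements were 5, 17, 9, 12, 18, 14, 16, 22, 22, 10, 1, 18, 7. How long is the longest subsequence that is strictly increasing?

Track the smallest tail for each achievable length (strict):
5 → extends → [5]
17 → extends → [5, 17]
9 → replaces 17 → [5, 9]
12 → extends → [5, 9, 12]
18 → extends → [5, 9, 12, 18]
14 → replaces 18 → [5, 9, 12, 14]
16 → extends → [5, 9, 12, 14, 16]
22 → extends → [5, 9, 12, 14, 16, 22]
22 → already a tail → [5, 9, 12, 14, 16, 22]
10 → replaces 12 → [5, 9, 10, 14, 16, 22]
1 → replaces 5 → [1, 9, 10, 14, 16, 22]
18 → replaces 22 → [1, 9, 10, 14, 16, 18]
7 → replaces 9 → [1, 7, 10, 14, 16, 18]
Six tails, so the longest strictly increasing subsequence has length 6 (e.g. 5, 9, 12, 14, 16, 22).

6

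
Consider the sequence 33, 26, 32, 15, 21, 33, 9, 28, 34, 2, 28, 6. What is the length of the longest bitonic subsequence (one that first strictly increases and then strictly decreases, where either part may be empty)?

inc[i] = longest strictly increasing subsequence ending at i; dec[i] = longest strictly decreasing subsequence starting at i:
i:      1  2  3  4  5  6  7  8  9 10 11 12
a[i]:  33 26 32 15 21 33  9 28 34  2 28  6
inc:    1  1  2  1  2  3  1  3  4  1  3  2
dec:    5  4  4  3  3  3  2  2  3  1  2  1
Best peak at i=9 (value 34): inc=4, dec=3, length 4+3−1 = 6.

6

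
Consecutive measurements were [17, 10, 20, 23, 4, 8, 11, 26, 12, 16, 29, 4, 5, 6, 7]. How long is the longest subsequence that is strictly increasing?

6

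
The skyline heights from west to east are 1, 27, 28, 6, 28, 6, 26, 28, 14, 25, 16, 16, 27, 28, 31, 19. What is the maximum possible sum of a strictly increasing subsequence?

Let S[i] be the best sum of a strictly increasing subsequence ending at i:
i:       1   2   3   4   5   6   7   8   9  10  11  12  13  14  15  16
a[i]:    1  27  28   6  28   6  26  28  14  25  16  16  27  28  31  19
S:       1  28  56   7  56   7  33  61  21  46  37  37  73 101 132  56
Maximum is 132 (e.g. 1 + 6 + 14 + 25 + 27 + 28 + 31).

132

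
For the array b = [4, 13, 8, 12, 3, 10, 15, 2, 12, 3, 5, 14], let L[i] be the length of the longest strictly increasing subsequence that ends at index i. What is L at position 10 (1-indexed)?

2

dp[i] = 1 + max{dp[j] : j<i, b[j]<b[i]} (or 1 if no such j):
i:      1  2  3  4  5  6  7  8  9 10 11 12
b[i]:   4 13  8 12  3 10 15  2 12  3  5 14
dp:     1  2  2  3  1  3  4  1  4  2  3  5
At index 10 the value is 2.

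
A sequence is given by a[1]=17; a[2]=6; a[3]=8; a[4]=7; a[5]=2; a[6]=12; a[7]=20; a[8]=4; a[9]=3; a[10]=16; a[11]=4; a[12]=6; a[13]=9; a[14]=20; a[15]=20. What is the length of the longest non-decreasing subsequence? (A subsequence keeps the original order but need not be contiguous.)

7

Track the smallest tail for each achievable length (allowing ties):
17 → extends → [17]
6 → replaces 17 → [6]
8 → extends → [6, 8]
7 → replaces 8 → [6, 7]
2 → replaces 6 → [2, 7]
12 → extends → [2, 7, 12]
20 → extends → [2, 7, 12, 20]
4 → replaces 7 → [2, 4, 12, 20]
3 → replaces 4 → [2, 3, 12, 20]
16 → replaces 20 → [2, 3, 12, 16]
4 → replaces 12 → [2, 3, 4, 16]
6 → replaces 16 → [2, 3, 4, 6]
9 → extends → [2, 3, 4, 6, 9]
20 → extends → [2, 3, 4, 6, 9, 20]
20 → extends → [2, 3, 4, 6, 9, 20, 20]
Seven tails, so the longest non-decreasing subsequence has length 7 (e.g. 2, 4, 4, 6, 9, 20, 20).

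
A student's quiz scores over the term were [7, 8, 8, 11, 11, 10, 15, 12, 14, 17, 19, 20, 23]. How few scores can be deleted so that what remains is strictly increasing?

Fewest deletions = n − (longest strictly increasing subsequence).
i:      1  2  3  4  5  6  7  8  9 10 11 12 13
a[i]:   7  8  8 11 11 10 15 12 14 17 19 20 23
dp:     1  2  2  3  3  3  4  4  5  6  7  8  9
max dp = 9, so deletions = 13 − 9 = 4.

4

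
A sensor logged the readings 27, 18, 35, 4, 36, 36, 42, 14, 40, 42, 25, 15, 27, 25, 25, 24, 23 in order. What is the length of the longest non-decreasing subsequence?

6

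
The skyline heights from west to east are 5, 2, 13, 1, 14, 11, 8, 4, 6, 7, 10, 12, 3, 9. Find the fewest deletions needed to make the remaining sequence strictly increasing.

8

Fewest deletions = n − (longest strictly increasing subsequence).
i:      1  2  3  4  5  6  7  8  9 10 11 12 13 14
a[i]:   5  2 13  1 14 11  8  4  6  7 10 12  3  9
dp:     1  1  2  1  3  2  2  2  3  4  5  6  2  5
max dp = 6, so deletions = 14 − 6 = 8.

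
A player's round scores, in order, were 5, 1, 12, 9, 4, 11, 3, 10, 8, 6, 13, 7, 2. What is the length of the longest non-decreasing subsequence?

Track the smallest tail for each achievable length (allowing ties):
5 → extends → [5]
1 → replaces 5 → [1]
12 → extends → [1, 12]
9 → replaces 12 → [1, 9]
4 → replaces 9 → [1, 4]
11 → extends → [1, 4, 11]
3 → replaces 4 → [1, 3, 11]
10 → replaces 11 → [1, 3, 10]
8 → replaces 10 → [1, 3, 8]
6 → replaces 8 → [1, 3, 6]
13 → extends → [1, 3, 6, 13]
7 → replaces 13 → [1, 3, 6, 7]
2 → replaces 3 → [1, 2, 6, 7]
Four tails, so the longest non-decreasing subsequence has length 4 (e.g. 5, 9, 11, 13).

4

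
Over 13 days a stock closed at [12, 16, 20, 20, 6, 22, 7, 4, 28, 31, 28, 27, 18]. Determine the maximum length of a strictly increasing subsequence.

6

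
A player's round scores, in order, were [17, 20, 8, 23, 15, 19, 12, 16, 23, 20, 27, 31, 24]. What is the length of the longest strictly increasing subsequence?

6

Let dp[i] be the length of the longest such subsequence ending at index i:
i:      1  2  3  4  5  6  7  8  9 10 11 12 13
a[i]:  17 20  8 23 15 19 12 16 23 20 27 31 24
dp:     1  2  1  3  2  3  2  3  4  4  5  6  5
Maximum dp value is 6.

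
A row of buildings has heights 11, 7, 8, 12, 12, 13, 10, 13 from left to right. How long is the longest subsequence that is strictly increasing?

4

Track the smallest tail for each achievable length (strict):
11 → extends → [11]
7 → replaces 11 → [7]
8 → extends → [7, 8]
12 → extends → [7, 8, 12]
12 → already a tail → [7, 8, 12]
13 → extends → [7, 8, 12, 13]
10 → replaces 12 → [7, 8, 10, 13]
13 → already a tail → [7, 8, 10, 13]
Four tails, so the longest strictly increasing subsequence has length 4 (e.g. 7, 8, 12, 13).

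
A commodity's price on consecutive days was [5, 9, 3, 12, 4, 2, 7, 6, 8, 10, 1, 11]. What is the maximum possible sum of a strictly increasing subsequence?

Let S[i] be the best sum of a strictly increasing subsequence ending at i:
i:      1  2  3  4  5  6  7  8  9 10 11 12
a[i]:   5  9  3 12  4  2  7  6  8 10  1 11
S:      5 14  3 26  7  2 14 13 22 32  1 43
Maximum is 43 (e.g. 3 + 4 + 7 + 8 + 10 + 11).

43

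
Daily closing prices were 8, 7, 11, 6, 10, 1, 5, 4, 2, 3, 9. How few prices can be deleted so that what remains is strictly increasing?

Fewest deletions = n − (longest strictly increasing subsequence).
Patience tails:
8 → extends → [8]
7 → replaces 8 → [7]
11 → extends → [7, 11]
6 → replaces 7 → [6, 11]
10 → replaces 11 → [6, 10]
1 → replaces 6 → [1, 10]
5 → replaces 10 → [1, 5]
4 → replaces 5 → [1, 4]
2 → replaces 4 → [1, 2]
3 → extends → [1, 2, 3]
9 → extends → [1, 2, 3, 9]
Longest strictly increasing subsequence has length 4, so deletions = 11 − 4 = 7.

7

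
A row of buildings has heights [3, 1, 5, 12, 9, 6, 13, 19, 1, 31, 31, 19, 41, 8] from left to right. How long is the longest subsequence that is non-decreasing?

Track the smallest tail for each achievable length (allowing ties):
3 → extends → [3]
1 → replaces 3 → [1]
5 → extends → [1, 5]
12 → extends → [1, 5, 12]
9 → replaces 12 → [1, 5, 9]
6 → replaces 9 → [1, 5, 6]
13 → extends → [1, 5, 6, 13]
19 → extends → [1, 5, 6, 13, 19]
1 → replaces 5 → [1, 1, 6, 13, 19]
31 → extends → [1, 1, 6, 13, 19, 31]
31 → extends → [1, 1, 6, 13, 19, 31, 31]
19 → replaces 31 → [1, 1, 6, 13, 19, 19, 31]
41 → extends → [1, 1, 6, 13, 19, 19, 31, 41]
8 → replaces 13 → [1, 1, 6, 8, 19, 19, 31, 41]
Eight tails, so the longest non-decreasing subsequence has length 8 (e.g. 3, 5, 12, 13, 19, 31, 31, 41).

8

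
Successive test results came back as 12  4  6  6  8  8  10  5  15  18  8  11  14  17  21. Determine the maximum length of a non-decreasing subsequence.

Let dp[i] be the length of the longest such subsequence ending at index i:
i:      1  2  3  4  5  6  7  8  9 10 11 12 13 14 15
a[i]:  12  4  6  6  8  8 10  5 15 18  8 11 14 17 21
dp:     1  1  2  3  4  5  6  2  7  8  6  7  8  9 10
Maximum dp value is 10.

10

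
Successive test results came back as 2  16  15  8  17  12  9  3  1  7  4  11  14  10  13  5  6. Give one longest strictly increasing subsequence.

2, 8, 9, 11, 14

Patience tails give the LIS length; then backtrack through the dp parents:
2 → extends → [2]
16 → extends → [2, 16]
15 → replaces 16 → [2, 15]
8 → replaces 15 → [2, 8]
17 → extends → [2, 8, 17]
12 → replaces 17 → [2, 8, 12]
9 → replaces 12 → [2, 8, 9]
3 → replaces 8 → [2, 3, 9]
1 → replaces 2 → [1, 3, 9]
7 → replaces 9 → [1, 3, 7]
4 → replaces 7 → [1, 3, 4]
11 → extends → [1, 3, 4, 11]
14 → extends → [1, 3, 4, 11, 14]
10 → replaces 11 → [1, 3, 4, 10, 14]
13 → replaces 14 → [1, 3, 4, 10, 13]
5 → replaces 10 → [1, 3, 4, 5, 13]
6 → replaces 13 → [1, 3, 4, 5, 6]
Length 5; one witness is 2, 8, 9, 11, 14.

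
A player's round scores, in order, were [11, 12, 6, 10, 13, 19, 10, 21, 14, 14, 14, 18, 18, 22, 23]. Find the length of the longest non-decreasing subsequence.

10

Let dp[i] be the length of the longest such subsequence ending at index i:
i:      1  2  3  4  5  6  7  8  9 10 11 12 13 14 15
a[i]:  11 12  6 10 13 19 10 21 14 14 14 18 18 22 23
dp:     1  2  1  2  3  4  3  5  4  5  6  7  8  9 10
Maximum dp value is 10.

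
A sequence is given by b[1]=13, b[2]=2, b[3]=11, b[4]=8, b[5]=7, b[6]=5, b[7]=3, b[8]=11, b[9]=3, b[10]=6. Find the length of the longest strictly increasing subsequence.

Let dp[i] be the length of the longest such subsequence ending at index i:
i:      1  2  3  4  5  6  7  8  9 10
b[i]:  13  2 11  8  7  5  3 11  3  6
dp:     1  1  2  2  2  2  2  3  2  3
Maximum dp value is 3.

3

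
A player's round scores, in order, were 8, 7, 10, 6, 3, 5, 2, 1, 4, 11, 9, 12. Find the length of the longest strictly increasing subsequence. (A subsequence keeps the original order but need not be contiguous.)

Track the smallest tail for each achievable length (strict):
8 → extends → [8]
7 → replaces 8 → [7]
10 → extends → [7, 10]
6 → replaces 7 → [6, 10]
3 → replaces 6 → [3, 10]
5 → replaces 10 → [3, 5]
2 → replaces 3 → [2, 5]
1 → replaces 2 → [1, 5]
4 → replaces 5 → [1, 4]
11 → extends → [1, 4, 11]
9 → replaces 11 → [1, 4, 9]
12 → extends → [1, 4, 9, 12]
Four tails, so the longest strictly increasing subsequence has length 4 (e.g. 8, 10, 11, 12).

4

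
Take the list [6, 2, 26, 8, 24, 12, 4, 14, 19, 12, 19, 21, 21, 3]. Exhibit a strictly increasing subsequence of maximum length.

Patience tails give the LIS length; then backtrack through the dp parents:
6 → extends → [6]
2 → replaces 6 → [2]
26 → extends → [2, 26]
8 → replaces 26 → [2, 8]
24 → extends → [2, 8, 24]
12 → replaces 24 → [2, 8, 12]
4 → replaces 8 → [2, 4, 12]
14 → extends → [2, 4, 12, 14]
19 → extends → [2, 4, 12, 14, 19]
12 → already a tail → [2, 4, 12, 14, 19]
19 → already a tail → [2, 4, 12, 14, 19]
21 → extends → [2, 4, 12, 14, 19, 21]
21 → already a tail → [2, 4, 12, 14, 19, 21]
3 → replaces 4 → [2, 3, 12, 14, 19, 21]
Length 6; one witness is 6, 8, 12, 14, 19, 21.

6, 8, 12, 14, 19, 21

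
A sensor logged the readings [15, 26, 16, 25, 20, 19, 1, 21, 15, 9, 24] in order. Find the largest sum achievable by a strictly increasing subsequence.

Let S[i] be the best sum of a strictly increasing subsequence ending at i:
i:      1  2  3  4  5  6  7  8  9 10 11
a[i]:  15 26 16 25 20 19  1 21 15  9 24
S:     15 41 31 56 51 50  1 72 16 10 96
Maximum is 96 (e.g. 15 + 16 + 20 + 21 + 24).

96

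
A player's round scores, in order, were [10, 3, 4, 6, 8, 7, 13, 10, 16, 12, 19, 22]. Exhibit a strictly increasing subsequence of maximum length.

Patience tails give the LIS length; then backtrack through the dp parents:
10 → extends → [10]
3 → replaces 10 → [3]
4 → extends → [3, 4]
6 → extends → [3, 4, 6]
8 → extends → [3, 4, 6, 8]
7 → replaces 8 → [3, 4, 6, 7]
13 → extends → [3, 4, 6, 7, 13]
10 → replaces 13 → [3, 4, 6, 7, 10]
16 → extends → [3, 4, 6, 7, 10, 16]
12 → replaces 16 → [3, 4, 6, 7, 10, 12]
19 → extends → [3, 4, 6, 7, 10, 12, 19]
22 → extends → [3, 4, 6, 7, 10, 12, 19, 22]
Length 8; one witness is 3, 4, 6, 8, 13, 16, 19, 22.

3, 4, 6, 8, 13, 16, 19, 22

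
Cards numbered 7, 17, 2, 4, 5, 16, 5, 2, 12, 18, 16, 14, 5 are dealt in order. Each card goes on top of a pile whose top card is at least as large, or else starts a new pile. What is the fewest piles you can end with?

5

The minimum number of non-increasing subsequences covering a sequence equals the length of its longest strictly increasing subsequence.
LIS length is 5 (e.g. 2, 4, 5, 16, 18), so 5 piles are needed.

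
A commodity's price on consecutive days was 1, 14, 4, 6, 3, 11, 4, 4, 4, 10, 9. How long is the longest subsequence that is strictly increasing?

4

Track the smallest tail for each achievable length (strict):
1 → extends → [1]
14 → extends → [1, 14]
4 → replaces 14 → [1, 4]
6 → extends → [1, 4, 6]
3 → replaces 4 → [1, 3, 6]
11 → extends → [1, 3, 6, 11]
4 → replaces 6 → [1, 3, 4, 11]
4 → already a tail → [1, 3, 4, 11]
4 → already a tail → [1, 3, 4, 11]
10 → replaces 11 → [1, 3, 4, 10]
9 → replaces 10 → [1, 3, 4, 9]
Four tails, so the longest strictly increasing subsequence has length 4 (e.g. 1, 4, 6, 11).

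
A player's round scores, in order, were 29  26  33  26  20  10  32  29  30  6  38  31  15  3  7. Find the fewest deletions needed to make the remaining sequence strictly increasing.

Fewest deletions = n − (longest strictly increasing subsequence).
Patience tails:
29 → extends → [29]
26 → replaces 29 → [26]
33 → extends → [26, 33]
26 → already a tail → [26, 33]
20 → replaces 26 → [20, 33]
10 → replaces 20 → [10, 33]
32 → replaces 33 → [10, 32]
29 → replaces 32 → [10, 29]
30 → extends → [10, 29, 30]
6 → replaces 10 → [6, 29, 30]
38 → extends → [6, 29, 30, 38]
31 → replaces 38 → [6, 29, 30, 31]
15 → replaces 29 → [6, 15, 30, 31]
3 → replaces 6 → [3, 15, 30, 31]
7 → replaces 15 → [3, 7, 30, 31]
Longest strictly increasing subsequence has length 4, so deletions = 15 − 4 = 11.

11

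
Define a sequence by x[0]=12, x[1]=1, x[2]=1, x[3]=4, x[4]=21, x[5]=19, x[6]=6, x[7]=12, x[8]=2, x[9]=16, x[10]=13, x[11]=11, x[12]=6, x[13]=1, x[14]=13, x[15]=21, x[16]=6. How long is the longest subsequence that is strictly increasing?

6

Track the smallest tail for each achievable length (strict):
12 → extends → [12]
1 → replaces 12 → [1]
1 → already a tail → [1]
4 → extends → [1, 4]
21 → extends → [1, 4, 21]
19 → replaces 21 → [1, 4, 19]
6 → replaces 19 → [1, 4, 6]
12 → extends → [1, 4, 6, 12]
2 → replaces 4 → [1, 2, 6, 12]
16 → extends → [1, 2, 6, 12, 16]
13 → replaces 16 → [1, 2, 6, 12, 13]
11 → replaces 12 → [1, 2, 6, 11, 13]
6 → already a tail → [1, 2, 6, 11, 13]
1 → already a tail → [1, 2, 6, 11, 13]
13 → already a tail → [1, 2, 6, 11, 13]
21 → extends → [1, 2, 6, 11, 13, 21]
6 → already a tail → [1, 2, 6, 11, 13, 21]
Six tails, so the longest strictly increasing subsequence has length 6 (e.g. 1, 4, 6, 12, 16, 21).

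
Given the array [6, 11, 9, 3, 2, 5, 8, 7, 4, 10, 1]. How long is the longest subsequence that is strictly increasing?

4

Track the smallest tail for each achievable length (strict):
6 → extends → [6]
11 → extends → [6, 11]
9 → replaces 11 → [6, 9]
3 → replaces 6 → [3, 9]
2 → replaces 3 → [2, 9]
5 → replaces 9 → [2, 5]
8 → extends → [2, 5, 8]
7 → replaces 8 → [2, 5, 7]
4 → replaces 5 → [2, 4, 7]
10 → extends → [2, 4, 7, 10]
1 → replaces 2 → [1, 4, 7, 10]
Four tails, so the longest strictly increasing subsequence has length 4 (e.g. 3, 5, 8, 10).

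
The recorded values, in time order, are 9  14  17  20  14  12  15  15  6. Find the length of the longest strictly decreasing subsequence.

Let dp[i] be the longest strictly decreasing subsequence ending at i:
i:      1  2  3  4  5  6  7  8  9
a[i]:   9 14 17 20 14 12 15 15  6
dp:     1  1  1  1  2  3  2  2  4
Maximum is 4.

4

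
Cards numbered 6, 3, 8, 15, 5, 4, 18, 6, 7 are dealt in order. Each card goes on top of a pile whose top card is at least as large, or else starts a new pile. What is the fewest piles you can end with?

4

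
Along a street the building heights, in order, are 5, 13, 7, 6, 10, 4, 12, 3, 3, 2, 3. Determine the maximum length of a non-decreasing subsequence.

Let dp[i] be the length of the longest such subsequence ending at index i:
i:      1  2  3  4  5  6  7  8  9 10 11
a[i]:   5 13  7  6 10  4 12  3  3  2  3
dp:     1  2  2  2  3  1  4  1  2  1  3
Maximum dp value is 4.

4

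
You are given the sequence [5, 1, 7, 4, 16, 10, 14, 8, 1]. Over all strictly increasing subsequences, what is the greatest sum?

36

Let S[i] be the best sum of a strictly increasing subsequence ending at i:
i:      1  2  3  4  5  6  7  8  9
a[i]:   5  1  7  4 16 10 14  8  1
S:      5  1 12  5 28 22 36 20  1
Maximum is 36 (e.g. 5 + 7 + 10 + 14).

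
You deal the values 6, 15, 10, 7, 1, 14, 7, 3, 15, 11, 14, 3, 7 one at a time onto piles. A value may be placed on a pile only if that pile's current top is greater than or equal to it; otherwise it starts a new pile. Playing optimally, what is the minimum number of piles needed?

Place each on the leftmost legal pile:
6 → new pile 1 (tops now [6])
15 → new pile 2 (tops now [6, 15])
10 → pile 2 (tops now [6, 10])
7 → pile 2 (tops now [6, 7])
1 → pile 1 (tops now [1, 7])
14 → new pile 3 (tops now [1, 7, 14])
7 → pile 2 (tops now [1, 7, 14])
3 → pile 2 (tops now [1, 3, 14])
15 → new pile 4 (tops now [1, 3, 14, 15])
11 → pile 3 (tops now [1, 3, 11, 15])
14 → pile 4 (tops now [1, 3, 11, 14])
3 → pile 2 (tops now [1, 3, 11, 14])
7 → pile 3 (tops now [1, 3, 7, 14])
Four piles.

4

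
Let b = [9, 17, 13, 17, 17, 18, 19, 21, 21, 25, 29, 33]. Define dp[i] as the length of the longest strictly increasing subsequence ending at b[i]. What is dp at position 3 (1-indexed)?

dp[i] = 1 + max{dp[j] : j<i, b[j]<b[i]} (or 1 if no such j):
i:      1  2  3  4  5  6  7  8  9 10 11 12
b[i]:   9 17 13 17 17 18 19 21 21 25 29 33
dp:     1  2  2  3  3  4  5  6  6  7  8  9
At index 3 the value is 2.

2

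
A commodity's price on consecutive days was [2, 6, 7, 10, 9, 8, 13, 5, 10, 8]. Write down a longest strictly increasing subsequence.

Patience tails give the LIS length; then backtrack through the dp parents:
2 → extends → [2]
6 → extends → [2, 6]
7 → extends → [2, 6, 7]
10 → extends → [2, 6, 7, 10]
9 → replaces 10 → [2, 6, 7, 9]
8 → replaces 9 → [2, 6, 7, 8]
13 → extends → [2, 6, 7, 8, 13]
5 → replaces 6 → [2, 5, 7, 8, 13]
10 → replaces 13 → [2, 5, 7, 8, 10]
8 → already a tail → [2, 5, 7, 8, 10]
Length 5; one witness is 2, 6, 7, 10, 13.

2, 6, 7, 10, 13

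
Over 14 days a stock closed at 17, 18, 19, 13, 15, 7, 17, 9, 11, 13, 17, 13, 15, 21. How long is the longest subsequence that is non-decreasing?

Let dp[i] be the length of the longest such subsequence ending at index i:
i:      1  2  3  4  5  6  7  8  9 10 11 12 13 14
a[i]:  17 18 19 13 15  7 17  9 11 13 17 13 15 21
dp:     1  2  3  1  2  1  3  2  3  4  5  5  6  7
Maximum dp value is 7.

7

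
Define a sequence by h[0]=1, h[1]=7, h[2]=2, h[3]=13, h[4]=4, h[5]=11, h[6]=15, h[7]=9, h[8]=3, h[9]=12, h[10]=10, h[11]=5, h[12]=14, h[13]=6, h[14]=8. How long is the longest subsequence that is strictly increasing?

6

Track the smallest tail for each achievable length (strict):
1 → extends → [1]
7 → extends → [1, 7]
2 → replaces 7 → [1, 2]
13 → extends → [1, 2, 13]
4 → replaces 13 → [1, 2, 4]
11 → extends → [1, 2, 4, 11]
15 → extends → [1, 2, 4, 11, 15]
9 → replaces 11 → [1, 2, 4, 9, 15]
3 → replaces 4 → [1, 2, 3, 9, 15]
12 → replaces 15 → [1, 2, 3, 9, 12]
10 → replaces 12 → [1, 2, 3, 9, 10]
5 → replaces 9 → [1, 2, 3, 5, 10]
14 → extends → [1, 2, 3, 5, 10, 14]
6 → replaces 10 → [1, 2, 3, 5, 6, 14]
8 → replaces 14 → [1, 2, 3, 5, 6, 8]
Six tails, so the longest strictly increasing subsequence has length 6 (e.g. 1, 2, 4, 11, 12, 14).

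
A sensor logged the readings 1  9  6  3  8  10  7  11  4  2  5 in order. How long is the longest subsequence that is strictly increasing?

Track the smallest tail for each achievable length (strict):
1 → extends → [1]
9 → extends → [1, 9]
6 → replaces 9 → [1, 6]
3 → replaces 6 → [1, 3]
8 → extends → [1, 3, 8]
10 → extends → [1, 3, 8, 10]
7 → replaces 8 → [1, 3, 7, 10]
11 → extends → [1, 3, 7, 10, 11]
4 → replaces 7 → [1, 3, 4, 10, 11]
2 → replaces 3 → [1, 2, 4, 10, 11]
5 → replaces 10 → [1, 2, 4, 5, 11]
Five tails, so the longest strictly increasing subsequence has length 5 (e.g. 1, 6, 8, 10, 11).

5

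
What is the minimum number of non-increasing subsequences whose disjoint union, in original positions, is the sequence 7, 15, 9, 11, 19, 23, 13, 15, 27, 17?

Place each on the leftmost legal pile:
7 → new pile 1 (tops now [7])
15 → new pile 2 (tops now [7, 15])
9 → pile 2 (tops now [7, 9])
11 → new pile 3 (tops now [7, 9, 11])
19 → new pile 4 (tops now [7, 9, 11, 19])
23 → new pile 5 (tops now [7, 9, 11, 19, 23])
13 → pile 4 (tops now [7, 9, 11, 13, 23])
15 → pile 5 (tops now [7, 9, 11, 13, 15])
27 → new pile 6 (tops now [7, 9, 11, 13, 15, 27])
17 → pile 6 (tops now [7, 9, 11, 13, 15, 17])
Six piles.

6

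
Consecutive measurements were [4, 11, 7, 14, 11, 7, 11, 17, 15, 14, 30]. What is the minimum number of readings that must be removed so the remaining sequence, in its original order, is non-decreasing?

5

Fewest deletions = n − (longest non-decreasing subsequence).
Patience tails:
4 → extends → [4]
11 → extends → [4, 11]
7 → replaces 11 → [4, 7]
14 → extends → [4, 7, 14]
11 → replaces 14 → [4, 7, 11]
7 → replaces 11 → [4, 7, 7]
11 → extends → [4, 7, 7, 11]
17 → extends → [4, 7, 7, 11, 17]
15 → replaces 17 → [4, 7, 7, 11, 15]
14 → replaces 15 → [4, 7, 7, 11, 14]
30 → extends → [4, 7, 7, 11, 14, 30]
Longest non-decreasing subsequence has length 6, so deletions = 11 − 6 = 5.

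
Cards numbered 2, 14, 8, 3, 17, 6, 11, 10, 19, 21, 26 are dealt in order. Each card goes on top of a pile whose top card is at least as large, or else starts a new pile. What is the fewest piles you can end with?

7

Place each on the leftmost legal pile:
2 → new pile 1 (tops now [2])
14 → new pile 2 (tops now [2, 14])
8 → pile 2 (tops now [2, 8])
3 → pile 2 (tops now [2, 3])
17 → new pile 3 (tops now [2, 3, 17])
6 → pile 3 (tops now [2, 3, 6])
11 → new pile 4 (tops now [2, 3, 6, 11])
10 → pile 4 (tops now [2, 3, 6, 10])
19 → new pile 5 (tops now [2, 3, 6, 10, 19])
21 → new pile 6 (tops now [2, 3, 6, 10, 19, 21])
26 → new pile 7 (tops now [2, 3, 6, 10, 19, 21, 26])
Seven piles.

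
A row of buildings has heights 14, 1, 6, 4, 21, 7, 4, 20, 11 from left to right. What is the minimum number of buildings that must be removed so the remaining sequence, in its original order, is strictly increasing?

5

Fewest deletions = n − (longest strictly increasing subsequence).
Patience tails:
14 → extends → [14]
1 → replaces 14 → [1]
6 → extends → [1, 6]
4 → replaces 6 → [1, 4]
21 → extends → [1, 4, 21]
7 → replaces 21 → [1, 4, 7]
4 → already a tail → [1, 4, 7]
20 → extends → [1, 4, 7, 20]
11 → replaces 20 → [1, 4, 7, 11]
Longest strictly increasing subsequence has length 4, so deletions = 9 − 4 = 5.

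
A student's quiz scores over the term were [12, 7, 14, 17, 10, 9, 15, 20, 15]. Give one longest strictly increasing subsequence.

Patience tails give the LIS length; then backtrack through the dp parents:
12 → extends → [12]
7 → replaces 12 → [7]
14 → extends → [7, 14]
17 → extends → [7, 14, 17]
10 → replaces 14 → [7, 10, 17]
9 → replaces 10 → [7, 9, 17]
15 → replaces 17 → [7, 9, 15]
20 → extends → [7, 9, 15, 20]
15 → already a tail → [7, 9, 15, 20]
Length 4; one witness is 12, 14, 17, 20.

12, 14, 17, 20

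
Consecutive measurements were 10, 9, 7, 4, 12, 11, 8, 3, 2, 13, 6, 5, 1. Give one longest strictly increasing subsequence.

10, 12, 13

Patience tails give the LIS length; then backtrack through the dp parents:
10 → extends → [10]
9 → replaces 10 → [9]
7 → replaces 9 → [7]
4 → replaces 7 → [4]
12 → extends → [4, 12]
11 → replaces 12 → [4, 11]
8 → replaces 11 → [4, 8]
3 → replaces 4 → [3, 8]
2 → replaces 3 → [2, 8]
13 → extends → [2, 8, 13]
6 → replaces 8 → [2, 6, 13]
5 → replaces 6 → [2, 5, 13]
1 → replaces 2 → [1, 5, 13]
Length 3; one witness is 10, 12, 13.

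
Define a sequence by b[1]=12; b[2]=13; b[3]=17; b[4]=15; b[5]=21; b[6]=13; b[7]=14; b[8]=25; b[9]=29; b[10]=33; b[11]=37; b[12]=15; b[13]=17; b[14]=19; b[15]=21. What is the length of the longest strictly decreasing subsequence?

3

Negate each value so 'decreasing' becomes 'increasing', then run patience tails on the negated sequence:
-12 → extends → [-12]
-13 → replaces -12 → [-13]
-17 → replaces -13 → [-17]
-15 → extends → [-17, -15]
-21 → replaces -17 → [-21, -15]
-13 → extends → [-21, -15, -13]
-14 → replaces -13 → [-21, -15, -14]
-25 → replaces -21 → [-25, -15, -14]
-29 → replaces -25 → [-29, -15, -14]
-33 → replaces -29 → [-33, -15, -14]
-37 → replaces -33 → [-37, -15, -14]
-15 → already a tail → [-37, -15, -14]
-17 → replaces -15 → [-37, -17, -14]
-19 → replaces -17 → [-37, -19, -14]
-21 → replaces -19 → [-37, -21, -14]
Three tails, so the longest strictly decreasing subsequence of the original has length 3.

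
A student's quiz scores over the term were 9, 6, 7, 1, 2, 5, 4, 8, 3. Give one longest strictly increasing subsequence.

Patience tails give the LIS length; then backtrack through the dp parents:
9 → extends → [9]
6 → replaces 9 → [6]
7 → extends → [6, 7]
1 → replaces 6 → [1, 7]
2 → replaces 7 → [1, 2]
5 → extends → [1, 2, 5]
4 → replaces 5 → [1, 2, 4]
8 → extends → [1, 2, 4, 8]
3 → replaces 4 → [1, 2, 3, 8]
Length 4; one witness is 1, 2, 5, 8.

1, 2, 5, 8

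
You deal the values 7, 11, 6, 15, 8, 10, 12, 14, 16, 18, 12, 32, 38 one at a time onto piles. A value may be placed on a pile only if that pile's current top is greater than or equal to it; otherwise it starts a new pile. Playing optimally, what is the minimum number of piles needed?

9

Place each on the leftmost legal pile:
7 → new pile 1 (tops now [7])
11 → new pile 2 (tops now [7, 11])
6 → pile 1 (tops now [6, 11])
15 → new pile 3 (tops now [6, 11, 15])
8 → pile 2 (tops now [6, 8, 15])
10 → pile 3 (tops now [6, 8, 10])
12 → new pile 4 (tops now [6, 8, 10, 12])
14 → new pile 5 (tops now [6, 8, 10, 12, 14])
16 → new pile 6 (tops now [6, 8, 10, 12, 14, 16])
18 → new pile 7 (tops now [6, 8, 10, 12, 14, 16, 18])
12 → pile 4 (tops now [6, 8, 10, 12, 14, 16, 18])
32 → new pile 8 (tops now [6, 8, 10, 12, 14, 16, 18, 32])
38 → new pile 9 (tops now [6, 8, 10, 12, 14, 16, 18, 32, 38])
Nine piles.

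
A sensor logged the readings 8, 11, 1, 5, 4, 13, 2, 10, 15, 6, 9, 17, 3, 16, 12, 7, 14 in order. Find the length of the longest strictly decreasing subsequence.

Negate each value so 'decreasing' becomes 'increasing', then run patience tails on the negated sequence:
-8 → extends → [-8]
-11 → replaces -8 → [-11]
-1 → extends → [-11, -1]
-5 → replaces -1 → [-11, -5]
-4 → extends → [-11, -5, -4]
-13 → replaces -11 → [-13, -5, -4]
-2 → extends → [-13, -5, -4, -2]
-10 → replaces -5 → [-13, -10, -4, -2]
-15 → replaces -13 → [-15, -10, -4, -2]
-6 → replaces -4 → [-15, -10, -6, -2]
-9 → replaces -6 → [-15, -10, -9, -2]
-17 → replaces -15 → [-17, -10, -9, -2]
-3 → replaces -2 → [-17, -10, -9, -3]
-16 → replaces -10 → [-17, -16, -9, -3]
-12 → replaces -9 → [-17, -16, -12, -3]
-7 → replaces -3 → [-17, -16, -12, -7]
-14 → replaces -12 → [-17, -16, -14, -7]
Four tails, so the longest strictly decreasing subsequence of the original has length 4.

4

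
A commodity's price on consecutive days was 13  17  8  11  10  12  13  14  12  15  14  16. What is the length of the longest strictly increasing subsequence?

7

Track the smallest tail for each achievable length (strict):
13 → extends → [13]
17 → extends → [13, 17]
8 → replaces 13 → [8, 17]
11 → replaces 17 → [8, 11]
10 → replaces 11 → [8, 10]
12 → extends → [8, 10, 12]
13 → extends → [8, 10, 12, 13]
14 → extends → [8, 10, 12, 13, 14]
12 → already a tail → [8, 10, 12, 13, 14]
15 → extends → [8, 10, 12, 13, 14, 15]
14 → already a tail → [8, 10, 12, 13, 14, 15]
16 → extends → [8, 10, 12, 13, 14, 15, 16]
Seven tails, so the longest strictly increasing subsequence has length 7 (e.g. 8, 11, 12, 13, 14, 15, 16).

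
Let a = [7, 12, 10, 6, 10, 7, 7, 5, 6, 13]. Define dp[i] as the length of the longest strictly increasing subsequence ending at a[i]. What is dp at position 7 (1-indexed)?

dp[i] = 1 + max{dp[j] : j<i, a[j]<a[i]} (or 1 if no such j):
i:      1  2  3  4  5  6  7  8  9 10
a[i]:   7 12 10  6 10  7  7  5  6 13
dp:     1  2  2  1  2  2  2  1  2  3
At index 7 the value is 2.

2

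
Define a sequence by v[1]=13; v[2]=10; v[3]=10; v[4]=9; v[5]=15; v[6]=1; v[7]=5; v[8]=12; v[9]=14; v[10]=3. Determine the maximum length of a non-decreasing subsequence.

4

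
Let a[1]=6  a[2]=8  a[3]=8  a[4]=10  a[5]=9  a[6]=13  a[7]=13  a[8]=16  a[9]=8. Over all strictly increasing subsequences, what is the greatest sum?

53

Let S[i] be the best sum of a strictly increasing subsequence ending at i:
i:      1  2  3  4  5  6  7  8  9
a[i]:   6  8  8 10  9 13 13 16  8
S:      6 14 14 24 23 37 37 53 14
Maximum is 53 (e.g. 6 + 8 + 10 + 13 + 16).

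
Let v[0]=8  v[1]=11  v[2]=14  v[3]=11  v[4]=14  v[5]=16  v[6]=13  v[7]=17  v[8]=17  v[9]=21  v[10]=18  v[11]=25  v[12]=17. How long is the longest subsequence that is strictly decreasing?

Let dp[i] be the longest strictly decreasing subsequence ending at i:
i:      0  1  2  3  4  5  6  7  8  9 10 11 12
v[i]:   8 11 14 11 14 16 13 17 17 21 18 25 17
dp:     1  1  1  2  1  1  2  1  1  1  2  1  3
Maximum is 3.

3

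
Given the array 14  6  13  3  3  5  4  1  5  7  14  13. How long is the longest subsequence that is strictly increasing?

Track the smallest tail for each achievable length (strict):
14 → extends → [14]
6 → replaces 14 → [6]
13 → extends → [6, 13]
3 → replaces 6 → [3, 13]
3 → already a tail → [3, 13]
5 → replaces 13 → [3, 5]
4 → replaces 5 → [3, 4]
1 → replaces 3 → [1, 4]
5 → extends → [1, 4, 5]
7 → extends → [1, 4, 5, 7]
14 → extends → [1, 4, 5, 7, 14]
13 → replaces 14 → [1, 4, 5, 7, 13]
Five tails, so the longest strictly increasing subsequence has length 5 (e.g. 3, 4, 5, 7, 14).

5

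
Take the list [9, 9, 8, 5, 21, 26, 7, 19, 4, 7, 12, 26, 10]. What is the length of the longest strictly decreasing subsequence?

4

Let dp[i] be the longest strictly decreasing subsequence ending at i:
i:      1  2  3  4  5  6  7  8  9 10 11 12 13
a[i]:   9  9  8  5 21 26  7 19  4  7 12 26 10
dp:     1  1  2  3  1  1  3  2  4  3  3  1  4
Maximum is 4.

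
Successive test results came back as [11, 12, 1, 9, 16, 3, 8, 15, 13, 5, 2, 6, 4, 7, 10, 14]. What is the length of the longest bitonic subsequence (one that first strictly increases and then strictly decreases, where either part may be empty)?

7

inc[i] = longest strictly increasing subsequence ending at i; dec[i] = longest strictly decreasing subsequence starting at i:
i:      1  2  3  4  5  6  7  8  9 10 11 12 13 14 15 16
a[i]:  11 12  1  9 16  3  8 15 13  5  2  6  4  7 10 14
inc:    1  2  1  2  3  2  3  4  4  3  2  4  3  5  6  7
dec:    5  5  1  4  5  2  3  4  3  2  1  2  1  1  1  1
Best peak at i=5 (value 16): inc=3, dec=5, length 3+5−1 = 7.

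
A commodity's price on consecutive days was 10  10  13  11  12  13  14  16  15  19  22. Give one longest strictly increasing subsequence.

Patience tails give the LIS length; then backtrack through the dp parents:
10 → extends → [10]
10 → already a tail → [10]
13 → extends → [10, 13]
11 → replaces 13 → [10, 11]
12 → extends → [10, 11, 12]
13 → extends → [10, 11, 12, 13]
14 → extends → [10, 11, 12, 13, 14]
16 → extends → [10, 11, 12, 13, 14, 16]
15 → replaces 16 → [10, 11, 12, 13, 14, 15]
19 → extends → [10, 11, 12, 13, 14, 15, 19]
22 → extends → [10, 11, 12, 13, 14, 15, 19, 22]
Length 8; one witness is 10, 11, 12, 13, 14, 16, 19, 22.

10, 11, 12, 13, 14, 16, 19, 22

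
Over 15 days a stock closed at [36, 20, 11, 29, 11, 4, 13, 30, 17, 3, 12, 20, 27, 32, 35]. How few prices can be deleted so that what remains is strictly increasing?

8

Fewest deletions = n − (longest strictly increasing subsequence).
Patience tails:
36 → extends → [36]
20 → replaces 36 → [20]
11 → replaces 20 → [11]
29 → extends → [11, 29]
11 → already a tail → [11, 29]
4 → replaces 11 → [4, 29]
13 → replaces 29 → [4, 13]
30 → extends → [4, 13, 30]
17 → replaces 30 → [4, 13, 17]
3 → replaces 4 → [3, 13, 17]
12 → replaces 13 → [3, 12, 17]
20 → extends → [3, 12, 17, 20]
27 → extends → [3, 12, 17, 20, 27]
32 → extends → [3, 12, 17, 20, 27, 32]
35 → extends → [3, 12, 17, 20, 27, 32, 35]
Longest strictly increasing subsequence has length 7, so deletions = 15 − 7 = 8.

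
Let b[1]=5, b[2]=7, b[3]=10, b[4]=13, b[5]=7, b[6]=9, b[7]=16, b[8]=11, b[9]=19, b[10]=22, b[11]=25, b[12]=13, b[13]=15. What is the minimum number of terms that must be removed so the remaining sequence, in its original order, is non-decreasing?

Fewest deletions = n − (longest non-decreasing subsequence).
i:      1  2  3  4  5  6  7  8  9 10 11 12 13
b[i]:   5  7 10 13  7  9 16 11 19 22 25 13 15
dp:     1  2  3  4  3  4  5  5  6  7  8  6  7
max dp = 8, so deletions = 13 − 8 = 5.

5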